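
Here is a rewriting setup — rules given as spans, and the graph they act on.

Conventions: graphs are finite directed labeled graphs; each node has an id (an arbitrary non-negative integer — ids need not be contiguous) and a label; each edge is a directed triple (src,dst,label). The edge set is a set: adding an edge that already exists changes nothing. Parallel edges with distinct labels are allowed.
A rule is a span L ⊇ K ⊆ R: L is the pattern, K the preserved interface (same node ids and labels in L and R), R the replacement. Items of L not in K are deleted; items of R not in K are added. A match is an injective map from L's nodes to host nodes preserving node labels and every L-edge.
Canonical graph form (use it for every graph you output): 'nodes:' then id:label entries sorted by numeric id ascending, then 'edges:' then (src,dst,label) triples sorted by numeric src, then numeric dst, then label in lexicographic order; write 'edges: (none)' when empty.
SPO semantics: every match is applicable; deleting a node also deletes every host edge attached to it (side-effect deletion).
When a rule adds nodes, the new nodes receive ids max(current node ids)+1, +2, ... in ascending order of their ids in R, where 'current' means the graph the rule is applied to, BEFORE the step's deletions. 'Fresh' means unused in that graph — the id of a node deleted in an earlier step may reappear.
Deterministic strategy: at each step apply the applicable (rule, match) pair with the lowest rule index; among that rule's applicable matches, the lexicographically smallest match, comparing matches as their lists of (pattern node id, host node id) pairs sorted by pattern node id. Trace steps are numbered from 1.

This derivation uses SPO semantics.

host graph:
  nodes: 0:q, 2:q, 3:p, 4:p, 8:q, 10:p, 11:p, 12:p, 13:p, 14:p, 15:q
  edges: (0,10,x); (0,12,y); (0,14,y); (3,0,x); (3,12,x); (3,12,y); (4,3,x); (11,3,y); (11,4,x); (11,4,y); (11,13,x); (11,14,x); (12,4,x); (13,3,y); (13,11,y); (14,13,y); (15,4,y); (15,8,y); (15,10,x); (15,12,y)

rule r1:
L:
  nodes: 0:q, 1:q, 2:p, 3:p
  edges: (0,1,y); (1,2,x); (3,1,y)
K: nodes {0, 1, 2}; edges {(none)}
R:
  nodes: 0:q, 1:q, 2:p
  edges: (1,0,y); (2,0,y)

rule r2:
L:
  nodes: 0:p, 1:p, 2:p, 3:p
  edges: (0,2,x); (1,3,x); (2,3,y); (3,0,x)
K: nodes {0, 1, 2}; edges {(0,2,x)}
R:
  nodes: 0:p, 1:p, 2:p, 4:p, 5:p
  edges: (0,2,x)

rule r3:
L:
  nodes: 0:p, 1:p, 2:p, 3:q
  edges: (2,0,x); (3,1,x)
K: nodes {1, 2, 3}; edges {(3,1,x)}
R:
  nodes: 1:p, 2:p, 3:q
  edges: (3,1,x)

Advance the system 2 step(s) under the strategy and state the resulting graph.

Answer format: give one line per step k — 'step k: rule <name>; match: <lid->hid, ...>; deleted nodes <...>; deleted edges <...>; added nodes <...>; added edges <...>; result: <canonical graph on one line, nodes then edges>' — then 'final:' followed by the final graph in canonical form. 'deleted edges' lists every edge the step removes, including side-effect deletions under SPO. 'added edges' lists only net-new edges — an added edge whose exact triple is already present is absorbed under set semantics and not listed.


step 1: rule r3; match: 0->3, 1->10, 2->4, 3->0; deleted nodes 3; deleted edges (3,0,x); (3,12,x); (3,12,y); (4,3,x); (11,3,y); (13,3,y); added nodes (none); added edges (none); result: nodes: 0:q, 2:q, 4:p, 8:q, 10:p, 11:p, 12:p, 13:p, 14:p, 15:q edges: (0,10,x); (0,12,y); (0,14,y); (11,4,x); (11,4,y); (11,13,x); (11,14,x); (12,4,x); (13,11,y); (14,13,y); (15,4,y); (15,8,y); (15,10,x); (15,12,y)
step 2: rule r3; match: 0->4, 1->10, 2->11, 3->0; deleted nodes 4; deleted edges (11,4,x); (11,4,y); (12,4,x); (15,4,y); added nodes (none); added edges (none); result: nodes: 0:q, 2:q, 8:q, 10:p, 11:p, 12:p, 13:p, 14:p, 15:q edges: (0,10,x); (0,12,y); (0,14,y); (11,13,x); (11,14,x); (13,11,y); (14,13,y); (15,8,y); (15,10,x); (15,12,y)
final:
nodes: 0:q, 2:q, 8:q, 10:p, 11:p, 12:p, 13:p, 14:p, 15:q
edges: (0,10,x); (0,12,y); (0,14,y); (11,13,x); (11,14,x); (13,11,y); (14,13,y); (15,8,y); (15,10,x); (15,12,y)


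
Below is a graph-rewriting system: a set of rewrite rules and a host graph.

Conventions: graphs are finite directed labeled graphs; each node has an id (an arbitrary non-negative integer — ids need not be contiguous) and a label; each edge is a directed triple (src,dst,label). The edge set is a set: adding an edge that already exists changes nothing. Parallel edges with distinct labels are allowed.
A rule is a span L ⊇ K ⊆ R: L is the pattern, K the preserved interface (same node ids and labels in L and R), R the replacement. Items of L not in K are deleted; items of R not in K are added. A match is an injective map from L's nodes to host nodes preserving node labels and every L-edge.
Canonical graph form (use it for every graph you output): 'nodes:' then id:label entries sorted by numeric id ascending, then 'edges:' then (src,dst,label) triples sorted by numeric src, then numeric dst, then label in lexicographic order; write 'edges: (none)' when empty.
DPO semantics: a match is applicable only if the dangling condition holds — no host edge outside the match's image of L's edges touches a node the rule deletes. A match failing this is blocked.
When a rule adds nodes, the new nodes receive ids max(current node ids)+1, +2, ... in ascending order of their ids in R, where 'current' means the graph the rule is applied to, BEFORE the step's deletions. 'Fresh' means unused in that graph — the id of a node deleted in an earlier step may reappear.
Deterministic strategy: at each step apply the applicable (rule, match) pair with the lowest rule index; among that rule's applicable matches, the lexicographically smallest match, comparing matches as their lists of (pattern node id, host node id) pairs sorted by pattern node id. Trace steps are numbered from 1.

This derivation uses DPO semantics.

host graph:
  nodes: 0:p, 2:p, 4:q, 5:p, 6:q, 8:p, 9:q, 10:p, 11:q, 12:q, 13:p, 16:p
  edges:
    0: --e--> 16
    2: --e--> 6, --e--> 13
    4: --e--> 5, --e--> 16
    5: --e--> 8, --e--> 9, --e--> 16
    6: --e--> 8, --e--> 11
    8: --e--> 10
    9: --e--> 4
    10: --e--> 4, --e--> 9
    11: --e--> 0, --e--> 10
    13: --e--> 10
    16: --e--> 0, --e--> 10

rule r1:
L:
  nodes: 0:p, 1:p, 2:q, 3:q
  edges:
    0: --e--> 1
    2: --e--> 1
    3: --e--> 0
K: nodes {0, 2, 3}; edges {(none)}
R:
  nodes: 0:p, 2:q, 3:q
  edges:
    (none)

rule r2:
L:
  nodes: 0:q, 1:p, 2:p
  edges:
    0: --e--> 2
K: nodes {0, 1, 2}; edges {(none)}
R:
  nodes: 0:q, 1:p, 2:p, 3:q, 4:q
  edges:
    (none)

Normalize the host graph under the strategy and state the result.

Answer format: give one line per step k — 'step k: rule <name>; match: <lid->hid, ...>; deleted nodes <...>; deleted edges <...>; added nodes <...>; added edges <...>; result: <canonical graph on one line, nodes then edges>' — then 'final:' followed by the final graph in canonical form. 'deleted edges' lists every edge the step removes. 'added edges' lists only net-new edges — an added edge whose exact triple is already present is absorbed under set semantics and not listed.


step 1: rule r2; match: 0->4, 1->0, 2->5; deleted nodes (none); deleted edges (4,5,e); added nodes 17, 18; added edges (none); result: nodes: 0:p, 2:p, 4:q, 5:p, 6:q, 8:p, 9:q, 10:p, 11:q, 12:q, 13:p, 16:p, 17:q, 18:q edges: (0,16,e); (2,6,e); (2,13,e); (4,16,e); (5,8,e); (5,9,e); (5,16,e); (6,8,e); (6,11,e); (8,10,e); (9,4,e); (10,4,e); (10,9,e); (11,0,e); (11,10,e); (13,10,e); (16,0,e); (16,10,e)
step 2: rule r2; match: 0->4, 1->0, 2->16; deleted nodes (none); deleted edges (4,16,e); added nodes 19, 20; added edges (none); result: nodes: 0:p, 2:p, 4:q, 5:p, 6:q, 8:p, 9:q, 10:p, 11:q, 12:q, 13:p, 16:p, 17:q, 18:q, 19:q, 20:q edges: (0,16,e); (2,6,e); (2,13,e); (5,8,e); (5,9,e); (5,16,e); (6,8,e); (6,11,e); (8,10,e); (9,4,e); (10,4,e); (10,9,e); (11,0,e); (11,10,e); (13,10,e); (16,0,e); (16,10,e)
step 3: rule r2; match: 0->6, 1->0, 2->8; deleted nodes (none); deleted edges (6,8,e); added nodes 21, 22; added edges (none); result: nodes: 0:p, 2:p, 4:q, 5:p, 6:q, 8:p, 9:q, 10:p, 11:q, 12:q, 13:p, 16:p, 17:q, 18:q, 19:q, 20:q, 21:q, 22:q edges: (0,16,e); (2,6,e); (2,13,e); (5,8,e); (5,9,e); (5,16,e); (6,11,e); (8,10,e); (9,4,e); (10,4,e); (10,9,e); (11,0,e); (11,10,e); (13,10,e); (16,0,e); (16,10,e)
step 4: rule r2; match: 0->11, 1->0, 2->10; deleted nodes (none); deleted edges (11,10,e); added nodes 23, 24; added edges (none); result: nodes: 0:p, 2:p, 4:q, 5:p, 6:q, 8:p, 9:q, 10:p, 11:q, 12:q, 13:p, 16:p, 17:q, 18:q, 19:q, 20:q, 21:q, 22:q, 23:q, 24:q edges: (0,16,e); (2,6,e); (2,13,e); (5,8,e); (5,9,e); (5,16,e); (6,11,e); (8,10,e); (9,4,e); (10,4,e); (10,9,e); (11,0,e); (13,10,e); (16,0,e); (16,10,e)
step 5: rule r2; match: 0->11, 1->2, 2->0; deleted nodes (none); deleted edges (11,0,e); added nodes 25, 26; added edges (none); result: nodes: 0:p, 2:p, 4:q, 5:p, 6:q, 8:p, 9:q, 10:p, 11:q, 12:q, 13:p, 16:p, 17:q, 18:q, 19:q, 20:q, 21:q, 22:q, 23:q, 24:q, 25:q, 26:q edges: (0,16,e); (2,6,e); (2,13,e); (5,8,e); (5,9,e); (5,16,e); (6,11,e); (8,10,e); (9,4,e); (10,4,e); (10,9,e); (13,10,e); (16,0,e); (16,10,e)
final:
nodes: 0:p, 2:p, 4:q, 5:p, 6:q, 8:p, 9:q, 10:p, 11:q, 12:q, 13:p, 16:p, 17:q, 18:q, 19:q, 20:q, 21:q, 22:q, 23:q, 24:q, 25:q, 26:q
edges: (0,16,e); (2,6,e); (2,13,e); (5,8,e); (5,9,e); (5,16,e); (6,11,e); (8,10,e); (9,4,e); (10,4,e); (10,9,e); (13,10,e); (16,0,e); (16,10,e)


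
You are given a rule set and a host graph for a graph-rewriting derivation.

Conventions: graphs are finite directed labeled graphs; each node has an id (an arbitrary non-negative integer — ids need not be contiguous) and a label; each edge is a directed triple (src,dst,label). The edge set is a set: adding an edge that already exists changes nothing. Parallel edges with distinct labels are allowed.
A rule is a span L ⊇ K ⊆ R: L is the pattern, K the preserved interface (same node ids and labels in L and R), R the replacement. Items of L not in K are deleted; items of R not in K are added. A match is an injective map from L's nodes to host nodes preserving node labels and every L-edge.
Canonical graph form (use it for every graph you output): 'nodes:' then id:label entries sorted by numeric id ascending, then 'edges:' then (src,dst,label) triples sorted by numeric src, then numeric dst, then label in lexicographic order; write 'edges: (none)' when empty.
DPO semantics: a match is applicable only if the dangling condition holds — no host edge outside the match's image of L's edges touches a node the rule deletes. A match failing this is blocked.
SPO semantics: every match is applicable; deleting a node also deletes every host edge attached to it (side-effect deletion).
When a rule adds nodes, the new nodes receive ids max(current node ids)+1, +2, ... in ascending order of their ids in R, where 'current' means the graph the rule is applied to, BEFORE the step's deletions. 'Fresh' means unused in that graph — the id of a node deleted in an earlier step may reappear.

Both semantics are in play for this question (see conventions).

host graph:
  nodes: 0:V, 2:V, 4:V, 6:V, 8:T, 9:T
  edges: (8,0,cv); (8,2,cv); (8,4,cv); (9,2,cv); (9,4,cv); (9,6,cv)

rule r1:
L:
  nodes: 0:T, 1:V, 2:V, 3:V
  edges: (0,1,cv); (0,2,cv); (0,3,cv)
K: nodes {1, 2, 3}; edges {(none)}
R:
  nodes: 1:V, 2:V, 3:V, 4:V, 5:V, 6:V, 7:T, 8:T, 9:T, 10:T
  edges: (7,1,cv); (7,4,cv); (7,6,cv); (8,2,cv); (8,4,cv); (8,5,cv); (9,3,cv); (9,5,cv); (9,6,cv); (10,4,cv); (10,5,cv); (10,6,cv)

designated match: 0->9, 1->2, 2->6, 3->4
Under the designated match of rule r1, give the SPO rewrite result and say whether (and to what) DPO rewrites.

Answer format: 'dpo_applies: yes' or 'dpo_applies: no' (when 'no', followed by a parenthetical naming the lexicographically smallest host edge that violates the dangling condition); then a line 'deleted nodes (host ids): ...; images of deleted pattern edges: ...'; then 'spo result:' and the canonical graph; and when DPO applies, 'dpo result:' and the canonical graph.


dpo_applies: yes
deleted nodes (host ids): 9; images of deleted pattern edges: (9,2,cv); (9,4,cv); (9,6,cv)
spo result:
nodes: 0:V, 2:V, 4:V, 6:V, 8:T, 10:V, 11:V, 12:V, 13:T, 14:T, 15:T, 16:T
edges: (8,0,cv); (8,2,cv); (8,4,cv); (13,2,cv); (13,10,cv); (13,12,cv); (14,6,cv); (14,10,cv); (14,11,cv); (15,4,cv); (15,11,cv); (15,12,cv); (16,10,cv); (16,11,cv); (16,12,cv)
dpo result:
nodes: 0:V, 2:V, 4:V, 6:V, 8:T, 10:V, 11:V, 12:V, 13:T, 14:T, 15:T, 16:T
edges: (8,0,cv); (8,2,cv); (8,4,cv); (13,2,cv); (13,10,cv); (13,12,cv); (14,6,cv); (14,10,cv); (14,11,cv); (15,4,cv); (15,11,cv); (15,12,cv); (16,10,cv); (16,11,cv); (16,12,cv)


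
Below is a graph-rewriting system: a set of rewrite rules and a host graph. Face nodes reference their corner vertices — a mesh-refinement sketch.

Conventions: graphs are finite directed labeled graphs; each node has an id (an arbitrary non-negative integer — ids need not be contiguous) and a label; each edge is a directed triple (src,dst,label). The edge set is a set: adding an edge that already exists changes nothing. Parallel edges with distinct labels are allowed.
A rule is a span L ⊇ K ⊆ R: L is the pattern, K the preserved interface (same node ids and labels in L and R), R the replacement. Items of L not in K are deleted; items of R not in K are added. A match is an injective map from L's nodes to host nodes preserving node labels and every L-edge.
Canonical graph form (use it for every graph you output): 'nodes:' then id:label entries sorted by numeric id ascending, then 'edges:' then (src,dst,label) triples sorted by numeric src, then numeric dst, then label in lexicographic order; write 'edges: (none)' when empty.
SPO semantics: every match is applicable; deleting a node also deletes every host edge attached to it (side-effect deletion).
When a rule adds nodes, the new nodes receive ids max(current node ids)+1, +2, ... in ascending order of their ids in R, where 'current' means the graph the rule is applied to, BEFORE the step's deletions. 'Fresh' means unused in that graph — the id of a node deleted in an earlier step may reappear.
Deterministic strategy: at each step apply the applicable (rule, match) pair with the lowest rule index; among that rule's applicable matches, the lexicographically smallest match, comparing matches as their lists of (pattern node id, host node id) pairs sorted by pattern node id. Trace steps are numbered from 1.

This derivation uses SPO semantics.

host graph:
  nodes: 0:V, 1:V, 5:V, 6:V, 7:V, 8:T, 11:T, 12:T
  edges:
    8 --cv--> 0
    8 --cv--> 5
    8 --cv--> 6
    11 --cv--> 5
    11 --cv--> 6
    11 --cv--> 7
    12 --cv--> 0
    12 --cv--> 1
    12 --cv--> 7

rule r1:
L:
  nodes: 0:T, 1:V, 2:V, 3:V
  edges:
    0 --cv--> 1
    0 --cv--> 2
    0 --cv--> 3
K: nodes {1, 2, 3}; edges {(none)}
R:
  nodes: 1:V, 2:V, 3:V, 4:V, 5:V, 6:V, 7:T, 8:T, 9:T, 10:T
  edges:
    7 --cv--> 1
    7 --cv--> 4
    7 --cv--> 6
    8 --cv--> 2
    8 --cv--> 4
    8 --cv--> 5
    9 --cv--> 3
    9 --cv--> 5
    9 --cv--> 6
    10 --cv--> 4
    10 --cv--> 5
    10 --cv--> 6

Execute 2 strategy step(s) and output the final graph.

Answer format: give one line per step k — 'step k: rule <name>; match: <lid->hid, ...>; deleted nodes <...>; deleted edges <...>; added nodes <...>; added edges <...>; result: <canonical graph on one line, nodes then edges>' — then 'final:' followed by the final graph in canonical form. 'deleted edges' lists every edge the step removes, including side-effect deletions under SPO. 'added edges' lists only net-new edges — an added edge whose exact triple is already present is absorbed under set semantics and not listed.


step 1: rule r1; match: 0->8, 1->0, 2->5, 3->6; deleted nodes 8; deleted edges (8,0,cv); (8,5,cv); (8,6,cv); added nodes 13, 14, 15, 16, 17, 18, 19; added edges (16,0,cv); (16,13,cv); (16,15,cv); (17,5,cv); (17,13,cv); (17,14,cv); (18,6,cv); (18,14,cv); (18,15,cv); (19,13,cv); (19,14,cv); (19,15,cv); result: nodes: 0:V, 1:V, 5:V, 6:V, 7:V, 11:T, 12:T, 13:V, 14:V, 15:V, 16:T, 17:T, 18:T, 19:T edges: (11,5,cv); (11,6,cv); (11,7,cv); (12,0,cv); (12,1,cv); (12,7,cv); (16,0,cv); (16,13,cv); (16,15,cv); (17,5,cv); (17,13,cv); (17,14,cv); (18,6,cv); (18,14,cv); (18,15,cv); (19,13,cv); (19,14,cv); (19,15,cv)
step 2: rule r1; match: 0->11, 1->5, 2->6, 3->7; deleted nodes 11; deleted edges (11,5,cv); (11,6,cv); (11,7,cv); added nodes 20, 21, 22, 23, 24, 25, 26; added edges (23,5,cv); (23,20,cv); (23,22,cv); (24,6,cv); (24,20,cv); (24,21,cv); (25,7,cv); (25,21,cv); (25,22,cv); (26,20,cv); (26,21,cv); (26,22,cv); result: nodes: 0:V, 1:V, 5:V, 6:V, 7:V, 12:T, 13:V, 14:V, 15:V, 16:T, 17:T, 18:T, 19:T, 20:V, 21:V, 22:V, 23:T, 24:T, 25:T, 26:T edges: (12,0,cv); (12,1,cv); (12,7,cv); (16,0,cv); (16,13,cv); (16,15,cv); (17,5,cv); (17,13,cv); (17,14,cv); (18,6,cv); (18,14,cv); (18,15,cv); (19,13,cv); (19,14,cv); (19,15,cv); (23,5,cv); (23,20,cv); (23,22,cv); (24,6,cv); (24,20,cv); (24,21,cv); (25,7,cv); (25,21,cv); (25,22,cv); (26,20,cv); (26,21,cv); (26,22,cv)
final:
nodes: 0:V, 1:V, 5:V, 6:V, 7:V, 12:T, 13:V, 14:V, 15:V, 16:T, 17:T, 18:T, 19:T, 20:V, 21:V, 22:V, 23:T, 24:T, 25:T, 26:T
edges: (12,0,cv); (12,1,cv); (12,7,cv); (16,0,cv); (16,13,cv); (16,15,cv); (17,5,cv); (17,13,cv); (17,14,cv); (18,6,cv); (18,14,cv); (18,15,cv); (19,13,cv); (19,14,cv); (19,15,cv); (23,5,cv); (23,20,cv); (23,22,cv); (24,6,cv); (24,20,cv); (24,21,cv); (25,7,cv); (25,21,cv); (25,22,cv); (26,20,cv); (26,21,cv); (26,22,cv)


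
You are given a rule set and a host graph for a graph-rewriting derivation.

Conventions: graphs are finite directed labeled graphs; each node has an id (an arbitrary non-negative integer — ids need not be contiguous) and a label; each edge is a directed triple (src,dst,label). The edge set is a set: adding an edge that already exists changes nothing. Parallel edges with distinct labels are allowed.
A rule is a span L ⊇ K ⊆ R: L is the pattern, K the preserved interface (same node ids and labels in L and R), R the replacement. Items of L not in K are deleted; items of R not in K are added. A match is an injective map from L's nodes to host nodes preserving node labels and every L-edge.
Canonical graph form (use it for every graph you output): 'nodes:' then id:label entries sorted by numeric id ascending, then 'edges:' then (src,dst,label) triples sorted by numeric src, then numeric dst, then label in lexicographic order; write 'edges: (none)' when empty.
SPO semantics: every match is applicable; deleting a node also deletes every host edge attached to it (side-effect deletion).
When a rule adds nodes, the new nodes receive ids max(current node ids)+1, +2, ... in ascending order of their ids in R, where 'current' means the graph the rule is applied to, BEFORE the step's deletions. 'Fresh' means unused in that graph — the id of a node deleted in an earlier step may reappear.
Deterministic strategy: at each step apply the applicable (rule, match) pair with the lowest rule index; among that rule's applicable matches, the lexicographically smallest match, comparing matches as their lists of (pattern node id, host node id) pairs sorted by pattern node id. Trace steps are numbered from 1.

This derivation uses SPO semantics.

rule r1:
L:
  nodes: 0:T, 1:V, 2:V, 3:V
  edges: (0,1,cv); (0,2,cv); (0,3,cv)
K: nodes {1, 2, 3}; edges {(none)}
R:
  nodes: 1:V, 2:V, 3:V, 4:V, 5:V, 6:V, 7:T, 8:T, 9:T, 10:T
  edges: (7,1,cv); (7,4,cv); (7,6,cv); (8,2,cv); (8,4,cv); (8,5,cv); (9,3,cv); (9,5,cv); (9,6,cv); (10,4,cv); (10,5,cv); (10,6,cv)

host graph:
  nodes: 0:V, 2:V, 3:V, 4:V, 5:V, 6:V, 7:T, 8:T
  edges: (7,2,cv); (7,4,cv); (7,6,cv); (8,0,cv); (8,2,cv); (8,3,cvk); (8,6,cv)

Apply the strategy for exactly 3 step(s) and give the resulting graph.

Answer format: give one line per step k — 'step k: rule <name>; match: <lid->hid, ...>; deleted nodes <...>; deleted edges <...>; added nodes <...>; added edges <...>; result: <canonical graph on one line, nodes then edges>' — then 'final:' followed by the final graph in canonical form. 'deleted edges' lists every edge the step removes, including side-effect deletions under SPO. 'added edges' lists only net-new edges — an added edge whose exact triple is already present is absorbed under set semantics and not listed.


step 1: rule r1; match: 0->7, 1->2, 2->4, 3->6; deleted nodes 7; deleted edges (7,2,cv); (7,4,cv); (7,6,cv); added nodes 9, 10, 11, 12, 13, 14, 15; added edges (12,2,cv); (12,9,cv); (12,11,cv); (13,4,cv); (13,9,cv); (13,10,cv); (14,6,cv); (14,10,cv); (14,11,cv); (15,9,cv); (15,10,cv); (15,11,cv); result: nodes: 0:V, 2:V, 3:V, 4:V, 5:V, 6:V, 8:T, 9:V, 10:V, 11:V, 12:T, 13:T, 14:T, 15:T edges: (8,0,cv); (8,2,cv); (8,3,cvk); (8,6,cv); (12,2,cv); (12,9,cv); (12,11,cv); (13,4,cv); (13,9,cv); (13,10,cv); (14,6,cv); (14,10,cv); (14,11,cv); (15,9,cv); (15,10,cv); (15,11,cv)
step 2: rule r1; match: 0->8, 1->0, 2->2, 3->6; deleted nodes 8; deleted edges (8,0,cv); (8,2,cv); (8,3,cvk); (8,6,cv); added nodes 16, 17, 18, 19, 20, 21, 22; added edges (19,0,cv); (19,16,cv); (19,18,cv); (20,2,cv); (20,16,cv); (20,17,cv); (21,6,cv); (21,17,cv); (21,18,cv); (22,16,cv); (22,17,cv); (22,18,cv); result: nodes: 0:V, 2:V, 3:V, 4:V, 5:V, 6:V, 9:V, 10:V, 11:V, 12:T, 13:T, 14:T, 15:T, 16:V, 17:V, 18:V, 19:T, 20:T, 21:T, 22:T edges: (12,2,cv); (12,9,cv); (12,11,cv); (13,4,cv); (13,9,cv); (13,10,cv); (14,6,cv); (14,10,cv); (14,11,cv); (15,9,cv); (15,10,cv); (15,11,cv); (19,0,cv); (19,16,cv); (19,18,cv); (20,2,cv); (20,16,cv); (20,17,cv); (21,6,cv); (21,17,cv); (21,18,cv); (22,16,cv); (22,17,cv); (22,18,cv)
step 3: rule r1; match: 0->12, 1->2, 2->9, 3->11; deleted nodes 12; deleted edges (12,2,cv); (12,9,cv); (12,11,cv); added nodes 23, 24, 25, 26, 27, 28, 29; added edges (26,2,cv); (26,23,cv); (26,25,cv); (27,9,cv); (27,23,cv); (27,24,cv); (28,11,cv); (28,24,cv); (28,25,cv); (29,23,cv); (29,24,cv); (29,25,cv); result: nodes: 0:V, 2:V, 3:V, 4:V, 5:V, 6:V, 9:V, 10:V, 11:V, 13:T, 14:T, 15:T, 16:V, 17:V, 18:V, 19:T, 20:T, 21:T, 22:T, 23:V, 24:V, 25:V, 26:T, 27:T, 28:T, 29:T edges: (13,4,cv); (13,9,cv); (13,10,cv); (14,6,cv); (14,10,cv); (14,11,cv); (15,9,cv); (15,10,cv); (15,11,cv); (19,0,cv); (19,16,cv); (19,18,cv); (20,2,cv); (20,16,cv); (20,17,cv); (21,6,cv); (21,17,cv); (21,18,cv); (22,16,cv); (22,17,cv); (22,18,cv); (26,2,cv); (26,23,cv); (26,25,cv); (27,9,cv); (27,23,cv); (27,24,cv); (28,11,cv); (28,24,cv); (28,25,cv); (29,23,cv); (29,24,cv); (29,25,cv)
final:
nodes: 0:V, 2:V, 3:V, 4:V, 5:V, 6:V, 9:V, 10:V, 11:V, 13:T, 14:T, 15:T, 16:V, 17:V, 18:V, 19:T, 20:T, 21:T, 22:T, 23:V, 24:V, 25:V, 26:T, 27:T, 28:T, 29:T
edges: (13,4,cv); (13,9,cv); (13,10,cv); (14,6,cv); (14,10,cv); (14,11,cv); (15,9,cv); (15,10,cv); (15,11,cv); (19,0,cv); (19,16,cv); (19,18,cv); (20,2,cv); (20,16,cv); (20,17,cv); (21,6,cv); (21,17,cv); (21,18,cv); (22,16,cv); (22,17,cv); (22,18,cv); (26,2,cv); (26,23,cv); (26,25,cv); (27,9,cv); (27,23,cv); (27,24,cv); (28,11,cv); (28,24,cv); (28,25,cv); (29,23,cv); (29,24,cv); (29,25,cv)


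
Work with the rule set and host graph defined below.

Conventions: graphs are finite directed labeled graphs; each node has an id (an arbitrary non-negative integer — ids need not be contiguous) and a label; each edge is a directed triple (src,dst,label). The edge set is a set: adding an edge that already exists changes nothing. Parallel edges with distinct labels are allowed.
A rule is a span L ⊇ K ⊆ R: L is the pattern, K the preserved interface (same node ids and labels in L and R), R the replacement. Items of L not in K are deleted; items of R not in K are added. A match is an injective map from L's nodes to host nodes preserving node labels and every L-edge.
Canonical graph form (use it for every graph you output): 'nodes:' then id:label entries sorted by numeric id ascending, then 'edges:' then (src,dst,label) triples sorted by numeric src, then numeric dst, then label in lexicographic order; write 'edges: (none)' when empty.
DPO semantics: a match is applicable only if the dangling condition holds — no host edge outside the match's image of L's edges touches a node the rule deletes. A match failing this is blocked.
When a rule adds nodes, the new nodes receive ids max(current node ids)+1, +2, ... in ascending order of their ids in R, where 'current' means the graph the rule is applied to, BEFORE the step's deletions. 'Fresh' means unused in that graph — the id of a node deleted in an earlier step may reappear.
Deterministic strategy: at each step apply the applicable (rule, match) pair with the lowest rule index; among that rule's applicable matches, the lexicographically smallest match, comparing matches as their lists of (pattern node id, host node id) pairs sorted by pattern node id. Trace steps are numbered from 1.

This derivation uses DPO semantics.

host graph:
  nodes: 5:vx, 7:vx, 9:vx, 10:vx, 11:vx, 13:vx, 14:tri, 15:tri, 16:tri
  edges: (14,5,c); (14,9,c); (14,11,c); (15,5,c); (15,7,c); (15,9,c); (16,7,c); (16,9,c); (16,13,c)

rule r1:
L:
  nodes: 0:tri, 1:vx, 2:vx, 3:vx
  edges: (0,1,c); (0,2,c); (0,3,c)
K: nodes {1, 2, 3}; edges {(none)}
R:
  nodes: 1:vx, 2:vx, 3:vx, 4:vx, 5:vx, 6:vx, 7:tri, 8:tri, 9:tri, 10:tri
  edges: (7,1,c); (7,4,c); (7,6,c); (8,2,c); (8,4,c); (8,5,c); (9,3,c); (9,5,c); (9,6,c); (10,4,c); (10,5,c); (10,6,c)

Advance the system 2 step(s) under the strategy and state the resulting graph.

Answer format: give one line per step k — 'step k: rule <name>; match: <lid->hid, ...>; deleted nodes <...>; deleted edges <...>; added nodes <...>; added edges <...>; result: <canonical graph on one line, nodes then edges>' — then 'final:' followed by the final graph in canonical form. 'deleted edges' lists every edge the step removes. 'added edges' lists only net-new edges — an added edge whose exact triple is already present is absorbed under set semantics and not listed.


step 1: rule r1; match: 0->14, 1->5, 2->9, 3->11; deleted nodes 14; deleted edges (14,5,c); (14,9,c); (14,11,c); added nodes 17, 18, 19, 20, 21, 22, 23; added edges (20,5,c); (20,17,c); (20,19,c); (21,9,c); (21,17,c); (21,18,c); (22,11,c); (22,18,c); (22,19,c); (23,17,c); (23,18,c); (23,19,c); result: nodes: 5:vx, 7:vx, 9:vx, 10:vx, 11:vx, 13:vx, 15:tri, 16:tri, 17:vx, 18:vx, 19:vx, 20:tri, 21:tri, 22:tri, 23:tri edges: (15,5,c); (15,7,c); (15,9,c); (16,7,c); (16,9,c); (16,13,c); (20,5,c); (20,17,c); (20,19,c); (21,9,c); (21,17,c); (21,18,c); (22,11,c); (22,18,c); (22,19,c); (23,17,c); (23,18,c); (23,19,c)
step 2: rule r1; match: 0->15, 1->5, 2->7, 3->9; deleted nodes 15; deleted edges (15,5,c); (15,7,c); (15,9,c); added nodes 24, 25, 26, 27, 28, 29, 30; added edges (27,5,c); (27,24,c); (27,26,c); (28,7,c); (28,24,c); (28,25,c); (29,9,c); (29,25,c); (29,26,c); (30,24,c); (30,25,c); (30,26,c); result: nodes: 5:vx, 7:vx, 9:vx, 10:vx, 11:vx, 13:vx, 16:tri, 17:vx, 18:vx, 19:vx, 20:tri, 21:tri, 22:tri, 23:tri, 24:vx, 25:vx, 26:vx, 27:tri, 28:tri, 29:tri, 30:tri edges: (16,7,c); (16,9,c); (16,13,c); (20,5,c); (20,17,c); (20,19,c); (21,9,c); (21,17,c); (21,18,c); (22,11,c); (22,18,c); (22,19,c); (23,17,c); (23,18,c); (23,19,c); (27,5,c); (27,24,c); (27,26,c); (28,7,c); (28,24,c); (28,25,c); (29,9,c); (29,25,c); (29,26,c); (30,24,c); (30,25,c); (30,26,c)
final:
nodes: 5:vx, 7:vx, 9:vx, 10:vx, 11:vx, 13:vx, 16:tri, 17:vx, 18:vx, 19:vx, 20:tri, 21:tri, 22:tri, 23:tri, 24:vx, 25:vx, 26:vx, 27:tri, 28:tri, 29:tri, 30:tri
edges: (16,7,c); (16,9,c); (16,13,c); (20,5,c); (20,17,c); (20,19,c); (21,9,c); (21,17,c); (21,18,c); (22,11,c); (22,18,c); (22,19,c); (23,17,c); (23,18,c); (23,19,c); (27,5,c); (27,24,c); (27,26,c); (28,7,c); (28,24,c); (28,25,c); (29,9,c); (29,25,c); (29,26,c); (30,24,c); (30,25,c); (30,26,c)


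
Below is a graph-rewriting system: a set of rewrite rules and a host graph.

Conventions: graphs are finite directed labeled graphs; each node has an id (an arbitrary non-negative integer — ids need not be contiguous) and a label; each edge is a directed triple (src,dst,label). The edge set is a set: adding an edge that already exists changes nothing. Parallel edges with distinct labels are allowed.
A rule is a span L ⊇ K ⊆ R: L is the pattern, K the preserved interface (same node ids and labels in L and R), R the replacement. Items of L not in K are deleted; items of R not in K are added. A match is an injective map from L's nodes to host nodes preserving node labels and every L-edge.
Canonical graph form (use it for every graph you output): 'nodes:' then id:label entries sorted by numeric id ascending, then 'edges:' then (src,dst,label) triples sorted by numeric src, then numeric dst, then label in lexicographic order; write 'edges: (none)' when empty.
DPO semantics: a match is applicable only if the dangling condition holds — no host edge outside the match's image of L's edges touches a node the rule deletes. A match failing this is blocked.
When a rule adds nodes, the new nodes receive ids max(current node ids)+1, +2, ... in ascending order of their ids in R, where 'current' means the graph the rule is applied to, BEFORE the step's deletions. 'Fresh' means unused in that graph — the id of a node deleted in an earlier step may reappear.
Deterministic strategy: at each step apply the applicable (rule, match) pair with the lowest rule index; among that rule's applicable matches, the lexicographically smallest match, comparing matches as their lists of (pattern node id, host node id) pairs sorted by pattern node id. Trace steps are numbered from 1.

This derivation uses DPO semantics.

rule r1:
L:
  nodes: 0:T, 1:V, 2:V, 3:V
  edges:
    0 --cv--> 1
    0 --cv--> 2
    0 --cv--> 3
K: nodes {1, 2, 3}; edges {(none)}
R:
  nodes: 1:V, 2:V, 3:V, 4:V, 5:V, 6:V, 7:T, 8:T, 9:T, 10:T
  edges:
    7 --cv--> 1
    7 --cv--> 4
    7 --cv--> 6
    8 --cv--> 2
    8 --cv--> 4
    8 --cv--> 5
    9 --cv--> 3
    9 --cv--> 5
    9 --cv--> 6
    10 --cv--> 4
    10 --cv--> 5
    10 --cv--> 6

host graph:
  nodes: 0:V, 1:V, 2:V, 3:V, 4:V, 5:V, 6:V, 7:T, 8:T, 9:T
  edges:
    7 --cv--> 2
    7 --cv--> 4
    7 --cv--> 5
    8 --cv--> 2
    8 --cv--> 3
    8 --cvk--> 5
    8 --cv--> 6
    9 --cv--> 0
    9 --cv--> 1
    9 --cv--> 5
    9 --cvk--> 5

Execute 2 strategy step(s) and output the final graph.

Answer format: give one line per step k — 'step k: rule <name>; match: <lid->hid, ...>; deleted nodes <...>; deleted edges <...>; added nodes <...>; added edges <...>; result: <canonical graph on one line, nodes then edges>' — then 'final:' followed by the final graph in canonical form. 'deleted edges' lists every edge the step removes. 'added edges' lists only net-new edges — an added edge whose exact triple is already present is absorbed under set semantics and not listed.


step 1: rule r1; match: 0->7, 1->2, 2->4, 3->5; deleted nodes 7; deleted edges (7,2,cv); (7,4,cv); (7,5,cv); added nodes 10, 11, 12, 13, 14, 15, 16; added edges (13,2,cv); (13,10,cv); (13,12,cv); (14,4,cv); (14,10,cv); (14,11,cv); (15,5,cv); (15,11,cv); (15,12,cv); (16,10,cv); (16,11,cv); (16,12,cv); result: nodes: 0:V, 1:V, 2:V, 3:V, 4:V, 5:V, 6:V, 8:T, 9:T, 10:V, 11:V, 12:V, 13:T, 14:T, 15:T, 16:T edges: (8,2,cv); (8,3,cv); (8,5,cvk); (8,6,cv); (9,0,cv); (9,1,cv); (9,5,cv); (9,5,cvk); (13,2,cv); (13,10,cv); (13,12,cv); (14,4,cv); (14,10,cv); (14,11,cv); (15,5,cv); (15,11,cv); (15,12,cv); (16,10,cv); (16,11,cv); (16,12,cv)
step 2: rule r1; match: 0->13, 1->2, 2->10, 3->12; deleted nodes 13; deleted edges (13,2,cv); (13,10,cv); (13,12,cv); added nodes 17, 18, 19, 20, 21, 22, 23; added edges (20,2,cv); (20,17,cv); (20,19,cv); (21,10,cv); (21,17,cv); (21,18,cv); (22,12,cv); (22,18,cv); (22,19,cv); (23,17,cv); (23,18,cv); (23,19,cv); result: nodes: 0:V, 1:V, 2:V, 3:V, 4:V, 5:V, 6:V, 8:T, 9:T, 10:V, 11:V, 12:V, 14:T, 15:T, 16:T, 17:V, 18:V, 19:V, 20:T, 21:T, 22:T, 23:T edges: (8,2,cv); (8,3,cv); (8,5,cvk); (8,6,cv); (9,0,cv); (9,1,cv); (9,5,cv); (9,5,cvk); (14,4,cv); (14,10,cv); (14,11,cv); (15,5,cv); (15,11,cv); (15,12,cv); (16,10,cv); (16,11,cv); (16,12,cv); (20,2,cv); (20,17,cv); (20,19,cv); (21,10,cv); (21,17,cv); (21,18,cv); (22,12,cv); (22,18,cv); (22,19,cv); (23,17,cv); (23,18,cv); (23,19,cv)
final:
nodes: 0:V, 1:V, 2:V, 3:V, 4:V, 5:V, 6:V, 8:T, 9:T, 10:V, 11:V, 12:V, 14:T, 15:T, 16:T, 17:V, 18:V, 19:V, 20:T, 21:T, 22:T, 23:T
edges: (8,2,cv); (8,3,cv); (8,5,cvk); (8,6,cv); (9,0,cv); (9,1,cv); (9,5,cv); (9,5,cvk); (14,4,cv); (14,10,cv); (14,11,cv); (15,5,cv); (15,11,cv); (15,12,cv); (16,10,cv); (16,11,cv); (16,12,cv); (20,2,cv); (20,17,cv); (20,19,cv); (21,10,cv); (21,17,cv); (21,18,cv); (22,12,cv); (22,18,cv); (22,19,cv); (23,17,cv); (23,18,cv); (23,19,cv)


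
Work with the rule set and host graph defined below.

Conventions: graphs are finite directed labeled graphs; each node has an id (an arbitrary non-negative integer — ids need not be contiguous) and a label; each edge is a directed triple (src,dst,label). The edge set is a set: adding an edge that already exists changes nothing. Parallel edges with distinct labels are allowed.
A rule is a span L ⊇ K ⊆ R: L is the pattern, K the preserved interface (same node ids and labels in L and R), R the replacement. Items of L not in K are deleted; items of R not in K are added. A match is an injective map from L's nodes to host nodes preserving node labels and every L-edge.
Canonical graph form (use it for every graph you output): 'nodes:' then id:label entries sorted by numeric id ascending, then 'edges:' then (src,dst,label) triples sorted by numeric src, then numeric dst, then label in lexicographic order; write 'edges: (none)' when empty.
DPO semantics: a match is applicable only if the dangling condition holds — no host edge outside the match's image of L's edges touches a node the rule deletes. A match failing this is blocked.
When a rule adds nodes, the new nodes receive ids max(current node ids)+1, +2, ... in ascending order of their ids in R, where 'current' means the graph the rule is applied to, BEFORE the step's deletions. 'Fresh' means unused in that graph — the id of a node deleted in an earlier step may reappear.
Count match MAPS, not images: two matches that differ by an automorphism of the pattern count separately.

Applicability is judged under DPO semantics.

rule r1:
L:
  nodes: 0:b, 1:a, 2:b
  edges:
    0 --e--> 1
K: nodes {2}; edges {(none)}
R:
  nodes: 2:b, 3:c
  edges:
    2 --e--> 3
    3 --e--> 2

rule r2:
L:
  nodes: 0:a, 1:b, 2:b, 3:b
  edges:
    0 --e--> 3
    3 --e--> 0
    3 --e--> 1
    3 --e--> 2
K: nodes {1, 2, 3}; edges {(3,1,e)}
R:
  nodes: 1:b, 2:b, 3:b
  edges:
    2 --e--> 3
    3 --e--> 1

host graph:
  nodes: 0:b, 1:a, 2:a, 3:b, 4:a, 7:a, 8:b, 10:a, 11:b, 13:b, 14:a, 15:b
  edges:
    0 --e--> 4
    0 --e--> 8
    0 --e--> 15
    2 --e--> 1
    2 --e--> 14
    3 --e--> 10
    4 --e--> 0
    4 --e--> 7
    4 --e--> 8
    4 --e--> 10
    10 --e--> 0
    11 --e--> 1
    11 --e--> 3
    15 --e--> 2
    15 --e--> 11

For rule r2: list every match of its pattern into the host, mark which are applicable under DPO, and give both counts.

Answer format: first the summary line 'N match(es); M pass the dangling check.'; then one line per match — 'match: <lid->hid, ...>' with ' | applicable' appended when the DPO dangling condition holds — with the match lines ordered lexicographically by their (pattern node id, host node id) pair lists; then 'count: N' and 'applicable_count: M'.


2 match(es); 0 pass the dangling check.
match: 0->4, 1->8, 2->15, 3->0
match: 0->4, 1->15, 2->8, 3->0
count: 2
applicable_count: 0


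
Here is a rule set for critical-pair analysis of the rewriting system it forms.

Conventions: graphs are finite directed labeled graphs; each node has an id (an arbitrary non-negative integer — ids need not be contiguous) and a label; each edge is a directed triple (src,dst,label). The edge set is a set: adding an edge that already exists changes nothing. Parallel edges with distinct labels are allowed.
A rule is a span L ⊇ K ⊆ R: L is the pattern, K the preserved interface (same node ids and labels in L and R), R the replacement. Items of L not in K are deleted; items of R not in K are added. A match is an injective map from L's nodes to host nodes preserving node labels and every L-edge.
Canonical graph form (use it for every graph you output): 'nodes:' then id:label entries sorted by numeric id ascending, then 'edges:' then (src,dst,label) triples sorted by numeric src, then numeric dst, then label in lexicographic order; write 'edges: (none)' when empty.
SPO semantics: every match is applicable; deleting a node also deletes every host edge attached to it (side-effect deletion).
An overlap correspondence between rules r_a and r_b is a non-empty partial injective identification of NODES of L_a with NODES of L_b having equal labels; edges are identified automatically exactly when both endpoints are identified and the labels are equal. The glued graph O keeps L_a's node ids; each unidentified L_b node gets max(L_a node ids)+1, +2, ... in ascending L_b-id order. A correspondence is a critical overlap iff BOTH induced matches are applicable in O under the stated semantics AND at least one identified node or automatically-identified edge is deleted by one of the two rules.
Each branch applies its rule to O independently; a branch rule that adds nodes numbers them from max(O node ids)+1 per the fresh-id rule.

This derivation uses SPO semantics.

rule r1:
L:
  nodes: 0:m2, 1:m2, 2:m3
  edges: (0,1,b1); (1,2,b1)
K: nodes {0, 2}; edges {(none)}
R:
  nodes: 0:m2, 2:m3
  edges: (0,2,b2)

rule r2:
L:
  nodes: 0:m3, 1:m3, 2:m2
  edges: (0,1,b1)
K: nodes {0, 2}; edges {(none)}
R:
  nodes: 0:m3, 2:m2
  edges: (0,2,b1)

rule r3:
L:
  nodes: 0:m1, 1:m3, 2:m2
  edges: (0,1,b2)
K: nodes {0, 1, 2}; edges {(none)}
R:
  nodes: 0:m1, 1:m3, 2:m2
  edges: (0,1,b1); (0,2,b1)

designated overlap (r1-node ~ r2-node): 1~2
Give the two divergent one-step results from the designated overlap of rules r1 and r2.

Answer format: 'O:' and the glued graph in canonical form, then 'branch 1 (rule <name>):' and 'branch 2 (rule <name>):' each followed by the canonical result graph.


O:
nodes: 0:m2, 1:m2, 2:m3, 3:m3, 4:m3
edges: (0,1,b1); (1,2,b1); (3,4,b1)
branch 1 (rule r1):
nodes: 0:m2, 2:m3, 3:m3, 4:m3
edges: (0,2,b2); (3,4,b1)
branch 2 (rule r2):
nodes: 0:m2, 1:m2, 2:m3, 3:m3
edges: (0,1,b1); (1,2,b1); (3,1,b1)


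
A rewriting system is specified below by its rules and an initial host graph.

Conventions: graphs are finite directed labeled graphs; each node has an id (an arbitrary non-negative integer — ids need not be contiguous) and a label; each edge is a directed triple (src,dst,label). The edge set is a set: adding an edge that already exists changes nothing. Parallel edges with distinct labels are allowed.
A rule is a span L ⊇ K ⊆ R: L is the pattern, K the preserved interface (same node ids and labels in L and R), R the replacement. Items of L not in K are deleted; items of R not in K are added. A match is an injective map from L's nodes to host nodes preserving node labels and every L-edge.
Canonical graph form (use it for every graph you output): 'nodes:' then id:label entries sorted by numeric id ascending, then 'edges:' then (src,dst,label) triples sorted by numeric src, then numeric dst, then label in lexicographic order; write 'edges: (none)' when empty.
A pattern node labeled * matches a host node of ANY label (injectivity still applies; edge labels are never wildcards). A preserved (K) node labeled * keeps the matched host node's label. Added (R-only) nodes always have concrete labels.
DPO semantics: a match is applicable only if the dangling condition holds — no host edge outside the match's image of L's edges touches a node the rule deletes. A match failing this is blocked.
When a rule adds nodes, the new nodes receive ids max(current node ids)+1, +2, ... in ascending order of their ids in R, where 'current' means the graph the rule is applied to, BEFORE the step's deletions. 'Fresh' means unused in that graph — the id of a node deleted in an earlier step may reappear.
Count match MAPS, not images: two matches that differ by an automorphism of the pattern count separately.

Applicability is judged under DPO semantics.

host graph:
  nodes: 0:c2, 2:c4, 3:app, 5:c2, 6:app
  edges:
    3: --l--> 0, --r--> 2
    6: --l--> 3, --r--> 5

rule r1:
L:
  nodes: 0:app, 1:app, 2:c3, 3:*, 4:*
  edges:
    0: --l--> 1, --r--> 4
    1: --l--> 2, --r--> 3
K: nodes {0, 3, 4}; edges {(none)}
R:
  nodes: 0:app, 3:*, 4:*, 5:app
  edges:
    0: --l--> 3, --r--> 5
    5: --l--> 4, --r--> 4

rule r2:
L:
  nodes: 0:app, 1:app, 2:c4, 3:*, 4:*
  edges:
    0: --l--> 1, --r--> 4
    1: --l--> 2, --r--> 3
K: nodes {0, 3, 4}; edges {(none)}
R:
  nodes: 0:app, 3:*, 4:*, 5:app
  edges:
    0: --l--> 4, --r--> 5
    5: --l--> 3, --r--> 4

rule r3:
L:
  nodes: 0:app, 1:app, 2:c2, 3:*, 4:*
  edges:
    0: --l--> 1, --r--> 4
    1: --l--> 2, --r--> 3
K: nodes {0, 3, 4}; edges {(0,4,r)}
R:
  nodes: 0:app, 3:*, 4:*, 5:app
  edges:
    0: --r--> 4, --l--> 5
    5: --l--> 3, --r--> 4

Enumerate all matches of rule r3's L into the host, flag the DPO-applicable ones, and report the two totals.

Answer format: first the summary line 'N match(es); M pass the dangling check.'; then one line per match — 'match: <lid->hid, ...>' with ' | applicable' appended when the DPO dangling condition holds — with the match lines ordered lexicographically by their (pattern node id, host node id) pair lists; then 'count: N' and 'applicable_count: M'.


1 match(es); 1 pass the dangling check.
match: 0->6, 1->3, 2->0, 3->2, 4->5 | applicable
count: 1
applicable_count: 1
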